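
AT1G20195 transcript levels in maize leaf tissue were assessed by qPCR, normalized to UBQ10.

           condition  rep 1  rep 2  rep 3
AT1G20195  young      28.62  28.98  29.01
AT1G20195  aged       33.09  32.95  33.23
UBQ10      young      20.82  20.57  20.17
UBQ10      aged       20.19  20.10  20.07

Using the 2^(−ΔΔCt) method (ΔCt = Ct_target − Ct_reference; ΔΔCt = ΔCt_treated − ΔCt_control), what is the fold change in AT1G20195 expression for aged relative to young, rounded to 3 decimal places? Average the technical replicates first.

Mean Ct: AT1G20195 young 28.870; AT1G20195 aged 33.090; UBQ10 young 20.520; UBQ10 aged 20.120
ΔCt(young) = 28.870 − 20.520 = 8.350
ΔCt(aged) = 33.090 − 20.120 = 12.970
ΔΔCt = 12.970 − 8.350 = 4.620
Fold change = 2^(−4.620) = 0.0407

0.041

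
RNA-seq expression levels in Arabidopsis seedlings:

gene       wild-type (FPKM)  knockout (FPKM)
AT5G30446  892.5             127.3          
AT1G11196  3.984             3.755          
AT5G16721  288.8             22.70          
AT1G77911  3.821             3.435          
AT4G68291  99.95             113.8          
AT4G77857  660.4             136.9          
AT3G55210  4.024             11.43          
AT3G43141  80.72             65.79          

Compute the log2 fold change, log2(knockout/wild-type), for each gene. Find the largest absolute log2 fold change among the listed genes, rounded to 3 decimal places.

log2(127.3/892.5) = -2.810  (AT5G30446)
log2(3.755/3.984) = -0.085  (AT1G11196)
log2(22.70/288.8) = -3.669  (AT5G16721)
log2(3.435/3.821) = -0.154  (AT1G77911)
log2(113.8/99.95) = 0.187  (AT4G68291)
log2(136.9/660.4) = -2.270  (AT4G77857)
log2(11.43/4.024) = 1.506  (AT3G55210)
log2(65.79/80.72) = -0.295  (AT3G43141)
The largest magnitude belongs to AT5G16721.

3.669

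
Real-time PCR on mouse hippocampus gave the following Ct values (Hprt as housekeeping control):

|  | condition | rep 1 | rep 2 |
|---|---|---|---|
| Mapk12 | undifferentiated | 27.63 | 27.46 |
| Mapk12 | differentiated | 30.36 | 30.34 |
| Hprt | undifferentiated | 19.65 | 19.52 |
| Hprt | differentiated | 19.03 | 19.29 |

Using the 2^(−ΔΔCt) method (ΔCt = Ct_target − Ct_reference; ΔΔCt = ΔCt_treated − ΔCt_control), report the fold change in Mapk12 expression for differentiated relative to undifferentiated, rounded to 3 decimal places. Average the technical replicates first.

Mean Ct: Mapk12 undifferentiated 27.545; Mapk12 differentiated 30.350; Hprt undifferentiated 19.585; Hprt differentiated 19.160
ΔCt(undifferentiated) = 27.545 − 19.585 = 7.960
ΔCt(differentiated) = 30.350 − 19.160 = 11.190
ΔΔCt = 11.190 − 7.960 = 3.230
Fold change = 2^(−3.230) = 0.1066

0.107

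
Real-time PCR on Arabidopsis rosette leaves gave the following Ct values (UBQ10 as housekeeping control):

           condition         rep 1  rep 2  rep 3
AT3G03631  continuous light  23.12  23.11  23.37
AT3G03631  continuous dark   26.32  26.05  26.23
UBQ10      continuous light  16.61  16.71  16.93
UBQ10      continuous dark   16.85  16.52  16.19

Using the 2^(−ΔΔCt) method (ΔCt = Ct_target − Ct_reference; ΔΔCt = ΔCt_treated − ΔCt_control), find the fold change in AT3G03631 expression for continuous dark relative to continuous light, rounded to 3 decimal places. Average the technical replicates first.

0.107

Mean Ct: AT3G03631 continuous light 23.200; AT3G03631 continuous dark 26.200; UBQ10 continuous light 16.750; UBQ10 continuous dark 16.520
ΔCt(continuous light) = 23.200 − 16.750 = 6.450
ΔCt(continuous dark) = 26.200 − 16.520 = 9.680
ΔΔCt = 9.680 − 6.450 = 3.230
Fold change = 2^(−3.230) = 0.1066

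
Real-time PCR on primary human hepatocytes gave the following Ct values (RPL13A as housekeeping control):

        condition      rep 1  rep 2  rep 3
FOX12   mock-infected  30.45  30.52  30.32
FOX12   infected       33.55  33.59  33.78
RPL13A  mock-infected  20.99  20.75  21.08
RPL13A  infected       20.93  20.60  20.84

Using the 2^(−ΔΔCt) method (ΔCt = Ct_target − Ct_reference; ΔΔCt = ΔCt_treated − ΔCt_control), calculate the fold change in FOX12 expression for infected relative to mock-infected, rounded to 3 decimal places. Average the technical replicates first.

0.097

Mean Ct: FOX12 mock-infected 30.430; FOX12 infected 33.640; RPL13A mock-infected 20.940; RPL13A infected 20.790
ΔCt(mock-infected) = 30.430 − 20.940 = 9.490
ΔCt(infected) = 33.640 − 20.790 = 12.850
ΔΔCt = 12.850 − 9.490 = 3.360
Fold change = 2^(−3.360) = 0.0974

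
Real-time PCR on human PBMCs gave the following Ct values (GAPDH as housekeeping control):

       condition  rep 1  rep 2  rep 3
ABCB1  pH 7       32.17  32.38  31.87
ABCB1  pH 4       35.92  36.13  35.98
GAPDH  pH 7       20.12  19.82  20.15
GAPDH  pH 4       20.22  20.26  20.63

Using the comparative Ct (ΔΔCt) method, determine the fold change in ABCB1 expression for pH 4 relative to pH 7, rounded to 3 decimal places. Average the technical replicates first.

Mean Ct: ABCB1 pH 7 32.140; ABCB1 pH 4 36.010; GAPDH pH 7 20.030; GAPDH pH 4 20.370
ΔCt(pH 7) = 32.140 − 20.030 = 12.110
ΔCt(pH 4) = 36.010 − 20.370 = 15.640
ΔΔCt = 15.640 − 12.110 = 3.530
Fold change = 2^(−3.530) = 0.0866

0.087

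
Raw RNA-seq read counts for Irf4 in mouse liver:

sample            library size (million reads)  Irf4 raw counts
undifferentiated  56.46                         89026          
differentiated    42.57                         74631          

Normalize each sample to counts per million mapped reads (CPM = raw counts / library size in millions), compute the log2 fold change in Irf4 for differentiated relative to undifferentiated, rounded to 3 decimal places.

0.153

CPM(undifferentiated) = 89026 / 56.46 = 1576.7977
CPM(differentiated) = 74631 / 42.57 = 1753.1360
Fold change = 1753.1360 / 1576.7977 = 1.11183
log2(1.11183) = 0.1529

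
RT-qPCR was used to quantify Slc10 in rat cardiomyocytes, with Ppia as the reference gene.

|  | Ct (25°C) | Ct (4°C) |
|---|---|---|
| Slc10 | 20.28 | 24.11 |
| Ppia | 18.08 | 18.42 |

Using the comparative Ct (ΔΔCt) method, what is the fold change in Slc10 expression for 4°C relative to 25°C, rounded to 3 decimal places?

0.089

ΔCt(25°C) = 20.280 − 18.080 = 2.200
ΔCt(4°C) = 24.110 − 18.420 = 5.690
ΔΔCt = 5.690 − 2.200 = 3.490
Fold change = 2^(−3.490) = 0.0890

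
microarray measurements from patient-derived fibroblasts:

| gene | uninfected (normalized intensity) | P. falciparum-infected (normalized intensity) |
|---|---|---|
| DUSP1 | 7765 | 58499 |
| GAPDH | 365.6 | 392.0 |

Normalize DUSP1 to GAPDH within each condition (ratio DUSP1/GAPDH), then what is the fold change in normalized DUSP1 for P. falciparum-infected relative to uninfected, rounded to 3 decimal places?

DUSP1/GAPDH (uninfected) = 7765 / 365.6 = 21.239
DUSP1/GAPDH (P. falciparum-infected) = 58499 / 392.0 = 149.23
Fold change = 149.23 / 21.239 = 7.0263

7.026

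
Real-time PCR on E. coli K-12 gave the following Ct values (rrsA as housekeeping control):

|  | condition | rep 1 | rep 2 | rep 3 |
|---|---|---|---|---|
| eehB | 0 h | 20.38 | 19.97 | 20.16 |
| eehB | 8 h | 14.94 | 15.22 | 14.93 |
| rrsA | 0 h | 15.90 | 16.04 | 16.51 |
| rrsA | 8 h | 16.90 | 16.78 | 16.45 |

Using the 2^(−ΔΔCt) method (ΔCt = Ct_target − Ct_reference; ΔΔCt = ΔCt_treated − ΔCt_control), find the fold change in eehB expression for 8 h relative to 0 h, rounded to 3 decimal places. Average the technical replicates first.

Mean Ct: eehB 0 h 20.170; eehB 8 h 15.030; rrsA 0 h 16.150; rrsA 8 h 16.710
ΔCt(0 h) = 20.170 − 16.150 = 4.020
ΔCt(8 h) = 15.030 − 16.710 = -1.680
ΔΔCt = -1.680 − 4.020 = -5.700
Fold change = 2^(−(-5.700)) = 2^5.700 = 51.9842

51.984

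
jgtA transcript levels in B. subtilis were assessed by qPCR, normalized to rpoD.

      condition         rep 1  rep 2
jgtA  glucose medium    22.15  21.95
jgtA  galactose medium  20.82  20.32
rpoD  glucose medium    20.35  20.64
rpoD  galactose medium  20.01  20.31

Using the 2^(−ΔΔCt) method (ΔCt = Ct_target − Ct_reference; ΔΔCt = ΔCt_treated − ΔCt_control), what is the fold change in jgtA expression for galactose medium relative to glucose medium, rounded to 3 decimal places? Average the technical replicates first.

Mean Ct: jgtA glucose medium 22.050; jgtA galactose medium 20.570; rpoD glucose medium 20.495; rpoD galactose medium 20.160
ΔCt(glucose medium) = 22.050 − 20.495 = 1.555
ΔCt(galactose medium) = 20.570 − 20.160 = 0.410
ΔΔCt = 0.410 − 1.555 = -1.145
Fold change = 2^(−(-1.145)) = 2^1.145 = 2.2115

2.211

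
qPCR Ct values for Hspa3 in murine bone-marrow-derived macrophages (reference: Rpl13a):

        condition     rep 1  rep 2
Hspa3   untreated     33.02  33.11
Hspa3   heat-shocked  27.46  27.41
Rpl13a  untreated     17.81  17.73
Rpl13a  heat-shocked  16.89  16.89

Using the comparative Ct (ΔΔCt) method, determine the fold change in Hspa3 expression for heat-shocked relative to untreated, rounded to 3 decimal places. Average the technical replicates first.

26.909

Mean Ct: Hspa3 untreated 33.065; Hspa3 heat-shocked 27.435; Rpl13a untreated 17.770; Rpl13a heat-shocked 16.890
ΔCt(untreated) = 33.065 − 17.770 = 15.295
ΔCt(heat-shocked) = 27.435 − 16.890 = 10.545
ΔΔCt = 10.545 − 15.295 = -4.750
Fold change = 2^(−(-4.750)) = 2^4.750 = 26.9087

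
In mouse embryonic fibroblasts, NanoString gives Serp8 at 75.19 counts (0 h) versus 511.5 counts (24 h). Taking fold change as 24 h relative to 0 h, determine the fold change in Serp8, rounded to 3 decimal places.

6.803

Fold change = 511.5 / 75.19 = 6.8028
Serp8 is upregulated.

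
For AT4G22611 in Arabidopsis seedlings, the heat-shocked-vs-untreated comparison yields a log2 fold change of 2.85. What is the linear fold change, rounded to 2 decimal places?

7.21

Fold change = 2^(2.85) = 7.210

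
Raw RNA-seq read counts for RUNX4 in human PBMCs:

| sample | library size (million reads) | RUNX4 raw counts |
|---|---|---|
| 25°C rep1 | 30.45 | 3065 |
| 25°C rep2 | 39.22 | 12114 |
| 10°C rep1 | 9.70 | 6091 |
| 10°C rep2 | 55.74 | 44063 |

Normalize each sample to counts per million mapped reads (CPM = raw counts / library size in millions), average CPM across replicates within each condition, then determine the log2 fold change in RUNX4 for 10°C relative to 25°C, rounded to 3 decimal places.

CPM(25°C rep1) = 3065 / 30.45 = 100.6568
CPM(25°C rep2) = 12114 / 39.22 = 308.8730
CPM(10°C rep1) = 6091 / 9.70 = 627.9381
CPM(10°C rep2) = 44063 / 55.74 = 790.5095
mean CPM(25°C) = 204.7649; mean CPM(10°C) = 709.2238
Fold change = 709.2238 / 204.7649 = 3.46360
log2(3.46360) = 1.7923

1.792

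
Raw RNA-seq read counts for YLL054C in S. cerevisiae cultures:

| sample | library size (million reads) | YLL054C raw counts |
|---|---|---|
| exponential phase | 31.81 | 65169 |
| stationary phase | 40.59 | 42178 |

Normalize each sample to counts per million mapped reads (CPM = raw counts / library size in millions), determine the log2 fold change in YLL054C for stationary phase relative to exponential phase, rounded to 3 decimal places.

CPM(exponential phase) = 65169 / 31.81 = 2048.6954
CPM(stationary phase) = 42178 / 40.59 = 1039.1229
Fold change = 1039.1229 / 2048.6954 = 0.50721
log2(0.50721) = -0.9793

-0.979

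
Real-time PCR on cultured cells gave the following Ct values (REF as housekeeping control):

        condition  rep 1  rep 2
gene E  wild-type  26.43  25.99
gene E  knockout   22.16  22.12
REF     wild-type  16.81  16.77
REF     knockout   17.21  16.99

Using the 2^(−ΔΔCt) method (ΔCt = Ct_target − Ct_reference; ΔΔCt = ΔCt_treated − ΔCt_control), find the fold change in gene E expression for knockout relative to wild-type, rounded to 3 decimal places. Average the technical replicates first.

20.821

Mean Ct: gene E wild-type 26.210; gene E knockout 22.140; REF wild-type 16.790; REF knockout 17.100
ΔCt(wild-type) = 26.210 − 16.790 = 9.420
ΔCt(knockout) = 22.140 − 17.100 = 5.040
ΔΔCt = 5.040 − 9.420 = -4.380
Fold change = 2^(−(-4.380)) = 2^4.380 = 20.8215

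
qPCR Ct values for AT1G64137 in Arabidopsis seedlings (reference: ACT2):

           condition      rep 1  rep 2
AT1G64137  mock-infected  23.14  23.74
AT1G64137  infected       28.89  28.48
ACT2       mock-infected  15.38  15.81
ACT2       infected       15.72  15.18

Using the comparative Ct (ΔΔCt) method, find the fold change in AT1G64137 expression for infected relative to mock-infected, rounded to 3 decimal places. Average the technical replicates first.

Mean Ct: AT1G64137 mock-infected 23.440; AT1G64137 infected 28.685; ACT2 mock-infected 15.595; ACT2 infected 15.450
ΔCt(mock-infected) = 23.440 − 15.595 = 7.845
ΔCt(infected) = 28.685 − 15.450 = 13.235
ΔΔCt = 13.235 − 7.845 = 5.390
Fold change = 2^(−5.390) = 0.0238

0.024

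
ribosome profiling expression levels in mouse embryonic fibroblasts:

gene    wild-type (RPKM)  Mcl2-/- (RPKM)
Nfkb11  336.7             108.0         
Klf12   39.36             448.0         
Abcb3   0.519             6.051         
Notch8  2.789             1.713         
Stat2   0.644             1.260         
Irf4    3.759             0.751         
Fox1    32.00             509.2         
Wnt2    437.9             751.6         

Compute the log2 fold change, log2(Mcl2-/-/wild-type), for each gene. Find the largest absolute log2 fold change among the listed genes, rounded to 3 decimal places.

log2(108.0/336.7) = -1.640  (Nfkb11)
log2(448.0/39.36) = 3.509  (Klf12)
log2(6.051/0.519) = 3.543  (Abcb3)
log2(1.713/2.789) = -0.703  (Notch8)
log2(1.260/0.644) = 0.968  (Stat2)
log2(0.751/3.759) = -2.323  (Irf4)
log2(509.2/32.00) = 3.992  (Fox1)
log2(751.6/437.9) = 0.779  (Wnt2)
The largest magnitude belongs to Fox1.

3.992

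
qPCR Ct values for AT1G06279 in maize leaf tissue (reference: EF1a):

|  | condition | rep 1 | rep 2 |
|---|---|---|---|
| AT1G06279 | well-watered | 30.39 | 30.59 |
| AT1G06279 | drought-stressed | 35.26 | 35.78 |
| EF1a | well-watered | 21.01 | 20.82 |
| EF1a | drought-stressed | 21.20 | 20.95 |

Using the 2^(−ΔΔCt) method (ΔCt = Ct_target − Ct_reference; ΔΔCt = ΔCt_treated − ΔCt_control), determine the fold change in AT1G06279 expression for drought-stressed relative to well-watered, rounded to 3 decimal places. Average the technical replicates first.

Mean Ct: AT1G06279 well-watered 30.490; AT1G06279 drought-stressed 35.520; EF1a well-watered 20.915; EF1a drought-stressed 21.075
ΔCt(well-watered) = 30.490 − 20.915 = 9.575
ΔCt(drought-stressed) = 35.520 − 21.075 = 14.445
ΔΔCt = 14.445 − 9.575 = 4.870
Fold change = 2^(−4.870) = 0.0342

0.034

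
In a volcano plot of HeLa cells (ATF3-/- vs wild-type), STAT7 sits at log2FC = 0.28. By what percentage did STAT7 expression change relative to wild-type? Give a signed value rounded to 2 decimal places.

21.42%

Fold change = 2^(0.28) = 1.2142
Percent change = (FC − 1) × 100% = (1.2142 − 1) × 100 = 21.42%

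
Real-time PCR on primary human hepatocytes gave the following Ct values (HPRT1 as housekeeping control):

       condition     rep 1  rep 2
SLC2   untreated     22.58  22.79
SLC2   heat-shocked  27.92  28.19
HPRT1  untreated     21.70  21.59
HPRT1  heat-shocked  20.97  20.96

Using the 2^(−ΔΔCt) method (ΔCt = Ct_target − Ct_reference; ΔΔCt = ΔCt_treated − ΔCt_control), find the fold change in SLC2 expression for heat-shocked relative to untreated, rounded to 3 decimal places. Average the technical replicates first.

Mean Ct: SLC2 untreated 22.685; SLC2 heat-shocked 28.055; HPRT1 untreated 21.645; HPRT1 heat-shocked 20.965
ΔCt(untreated) = 22.685 − 21.645 = 1.040
ΔCt(heat-shocked) = 28.055 − 20.965 = 7.090
ΔΔCt = 7.090 − 1.040 = 6.050
Fold change = 2^(−6.050) = 0.0151

0.015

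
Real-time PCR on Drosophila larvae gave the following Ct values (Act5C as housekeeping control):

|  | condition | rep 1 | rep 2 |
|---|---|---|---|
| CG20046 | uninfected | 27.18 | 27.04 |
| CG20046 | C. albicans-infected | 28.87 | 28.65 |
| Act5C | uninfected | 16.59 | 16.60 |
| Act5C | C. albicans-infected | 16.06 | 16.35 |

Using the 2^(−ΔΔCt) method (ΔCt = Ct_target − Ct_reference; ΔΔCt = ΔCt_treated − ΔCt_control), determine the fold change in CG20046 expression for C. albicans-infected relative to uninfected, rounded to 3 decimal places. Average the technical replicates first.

Mean Ct: CG20046 uninfected 27.110; CG20046 C. albicans-infected 28.760; Act5C uninfected 16.595; Act5C C. albicans-infected 16.205
ΔCt(uninfected) = 27.110 − 16.595 = 10.515
ΔCt(C. albicans-infected) = 28.760 − 16.205 = 12.555
ΔΔCt = 12.555 − 10.515 = 2.040
Fold change = 2^(−2.040) = 0.2432

0.243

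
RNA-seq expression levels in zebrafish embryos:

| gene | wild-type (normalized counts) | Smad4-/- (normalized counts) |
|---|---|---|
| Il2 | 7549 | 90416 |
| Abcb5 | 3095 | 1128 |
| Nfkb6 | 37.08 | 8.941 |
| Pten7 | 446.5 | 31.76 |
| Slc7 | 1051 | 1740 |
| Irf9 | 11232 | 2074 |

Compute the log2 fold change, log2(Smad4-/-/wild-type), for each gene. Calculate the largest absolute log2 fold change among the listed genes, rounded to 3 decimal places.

3.813

log2(90416/7549) = 3.582  (Il2)
log2(1128/3095) = -1.456  (Abcb5)
log2(8.941/37.08) = -2.052  (Nfkb6)
log2(31.76/446.5) = -3.813  (Pten7)
log2(1740/1051) = 0.727  (Slc7)
log2(2074/11232) = -2.437  (Irf9)
The largest magnitude belongs to Pten7.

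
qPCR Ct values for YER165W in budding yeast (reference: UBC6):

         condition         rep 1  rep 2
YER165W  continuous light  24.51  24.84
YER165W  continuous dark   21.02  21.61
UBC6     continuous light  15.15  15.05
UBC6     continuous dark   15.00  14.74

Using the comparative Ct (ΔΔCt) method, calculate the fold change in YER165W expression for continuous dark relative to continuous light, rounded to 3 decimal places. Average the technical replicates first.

Mean Ct: YER165W continuous light 24.675; YER165W continuous dark 21.315; UBC6 continuous light 15.100; UBC6 continuous dark 14.870
ΔCt(continuous light) = 24.675 − 15.100 = 9.575
ΔCt(continuous dark) = 21.315 − 14.870 = 6.445
ΔΔCt = 6.445 − 9.575 = -3.130
Fold change = 2^(−(-3.130)) = 2^3.130 = 8.7543

8.754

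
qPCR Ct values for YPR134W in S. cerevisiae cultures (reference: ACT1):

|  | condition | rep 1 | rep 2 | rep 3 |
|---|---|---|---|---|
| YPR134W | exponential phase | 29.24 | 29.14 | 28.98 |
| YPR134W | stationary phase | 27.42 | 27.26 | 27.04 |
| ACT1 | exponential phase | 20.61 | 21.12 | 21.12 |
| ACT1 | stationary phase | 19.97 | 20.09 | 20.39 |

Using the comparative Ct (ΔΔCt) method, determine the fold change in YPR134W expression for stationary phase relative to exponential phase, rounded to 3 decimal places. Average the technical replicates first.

Mean Ct: YPR134W exponential phase 29.120; YPR134W stationary phase 27.240; ACT1 exponential phase 20.950; ACT1 stationary phase 20.150
ΔCt(exponential phase) = 29.120 − 20.950 = 8.170
ΔCt(stationary phase) = 27.240 − 20.150 = 7.090
ΔΔCt = 7.090 − 8.170 = -1.080
Fold change = 2^(−(-1.080)) = 2^1.080 = 2.1140

2.114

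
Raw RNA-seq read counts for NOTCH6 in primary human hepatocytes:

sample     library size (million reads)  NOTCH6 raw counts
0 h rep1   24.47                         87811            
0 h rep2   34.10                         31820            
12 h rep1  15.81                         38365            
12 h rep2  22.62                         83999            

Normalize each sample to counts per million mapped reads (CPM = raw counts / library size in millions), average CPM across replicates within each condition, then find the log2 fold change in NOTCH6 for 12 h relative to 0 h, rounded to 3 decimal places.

0.441

CPM(0 h rep1) = 87811 / 24.47 = 3588.5166
CPM(0 h rep2) = 31820 / 34.10 = 933.1378
CPM(12 h rep1) = 38365 / 15.81 = 2426.6287
CPM(12 h rep2) = 83999 / 22.62 = 3713.4836
mean CPM(0 h) = 2260.8272; mean CPM(12 h) = 3070.0562
Fold change = 3070.0562 / 2260.8272 = 1.35793
log2(1.35793) = 0.4414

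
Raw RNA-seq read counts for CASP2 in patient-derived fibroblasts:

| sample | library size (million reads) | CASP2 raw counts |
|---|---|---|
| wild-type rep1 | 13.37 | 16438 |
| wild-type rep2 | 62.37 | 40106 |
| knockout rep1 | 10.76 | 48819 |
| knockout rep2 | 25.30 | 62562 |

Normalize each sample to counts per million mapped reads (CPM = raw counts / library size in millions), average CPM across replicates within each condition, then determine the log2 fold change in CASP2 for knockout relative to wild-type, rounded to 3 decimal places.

1.904

CPM(wild-type rep1) = 16438 / 13.37 = 1229.4690
CPM(wild-type rep2) = 40106 / 62.37 = 643.0335
CPM(knockout rep1) = 48819 / 10.76 = 4537.0818
CPM(knockout rep2) = 62562 / 25.30 = 2472.8063
mean CPM(wild-type) = 936.2512; mean CPM(knockout) = 3504.9441
Fold change = 3504.9441 / 936.2512 = 3.74359
log2(3.74359) = 1.9044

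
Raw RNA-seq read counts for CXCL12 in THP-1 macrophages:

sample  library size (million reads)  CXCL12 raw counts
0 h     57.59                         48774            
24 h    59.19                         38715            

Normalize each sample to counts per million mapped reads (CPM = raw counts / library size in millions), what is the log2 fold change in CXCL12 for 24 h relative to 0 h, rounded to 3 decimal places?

-0.373

CPM(0 h) = 48774 / 57.59 = 846.9179
CPM(24 h) = 38715 / 59.19 = 654.0801
Fold change = 654.0801 / 846.9179 = 0.77231
log2(0.77231) = -0.3728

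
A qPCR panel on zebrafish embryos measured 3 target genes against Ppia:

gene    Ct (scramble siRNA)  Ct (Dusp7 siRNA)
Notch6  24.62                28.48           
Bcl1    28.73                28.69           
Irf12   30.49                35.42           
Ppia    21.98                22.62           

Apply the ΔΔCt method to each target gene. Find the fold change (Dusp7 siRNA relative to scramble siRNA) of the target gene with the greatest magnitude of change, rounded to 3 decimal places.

0.051

Notch6: ΔΔCt = (28.48−22.62) − (24.62−21.98) = 5.86 − 2.64 = 3.22; fold change = 2^-3.22 = 0.107
Bcl1: ΔΔCt = (28.69−22.62) − (28.73−21.98) = 6.07 − 6.75 = -0.68; fold change = 2^0.68 = 1.602
Irf12: ΔΔCt = (35.42−22.62) − (30.49−21.98) = 12.80 − 8.51 = 4.29; fold change = 2^-4.29 = 0.051
Irf12 has the largest |ΔΔCt| = 4.29.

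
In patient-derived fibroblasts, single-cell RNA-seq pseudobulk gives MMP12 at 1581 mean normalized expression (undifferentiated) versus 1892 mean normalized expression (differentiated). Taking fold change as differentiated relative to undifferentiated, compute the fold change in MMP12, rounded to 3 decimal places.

1.197

Fold change = 1892 / 1581 = 1.1967
MMP12 is upregulated.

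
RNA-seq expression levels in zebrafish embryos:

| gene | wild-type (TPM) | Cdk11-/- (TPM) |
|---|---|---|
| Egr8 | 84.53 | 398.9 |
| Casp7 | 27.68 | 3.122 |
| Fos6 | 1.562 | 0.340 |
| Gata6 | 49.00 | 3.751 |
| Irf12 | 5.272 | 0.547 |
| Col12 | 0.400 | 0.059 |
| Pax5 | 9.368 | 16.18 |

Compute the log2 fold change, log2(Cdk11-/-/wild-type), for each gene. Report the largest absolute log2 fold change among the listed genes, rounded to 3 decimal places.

3.707

log2(398.9/84.53) = 2.238  (Egr8)
log2(3.122/27.68) = -3.148  (Casp7)
log2(0.340/1.562) = -2.200  (Fos6)
log2(3.751/49.00) = -3.707  (Gata6)
log2(0.547/5.272) = -3.269  (Irf12)
log2(0.059/0.400) = -2.761  (Col12)
log2(16.18/9.368) = 0.788  (Pax5)
The largest magnitude belongs to Gata6.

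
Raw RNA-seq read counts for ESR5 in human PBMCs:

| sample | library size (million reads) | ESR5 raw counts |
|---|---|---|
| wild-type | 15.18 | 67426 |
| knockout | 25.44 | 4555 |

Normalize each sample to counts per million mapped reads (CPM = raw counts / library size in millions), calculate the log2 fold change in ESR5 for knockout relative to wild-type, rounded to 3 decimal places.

-4.633

CPM(wild-type) = 67426 / 15.18 = 4441.7655
CPM(knockout) = 4555 / 25.44 = 179.0487
Fold change = 179.0487 / 4441.7655 = 0.04031
log2(0.04031) = -4.6327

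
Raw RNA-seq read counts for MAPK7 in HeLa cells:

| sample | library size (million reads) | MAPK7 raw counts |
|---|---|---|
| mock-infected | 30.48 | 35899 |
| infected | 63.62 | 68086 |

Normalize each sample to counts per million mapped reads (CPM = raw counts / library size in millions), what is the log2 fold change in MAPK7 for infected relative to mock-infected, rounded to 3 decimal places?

-0.138

CPM(mock-infected) = 35899 / 30.48 = 1177.7887
CPM(infected) = 68086 / 63.62 = 1070.1981
Fold change = 1070.1981 / 1177.7887 = 0.90865
log2(0.90865) = -0.1382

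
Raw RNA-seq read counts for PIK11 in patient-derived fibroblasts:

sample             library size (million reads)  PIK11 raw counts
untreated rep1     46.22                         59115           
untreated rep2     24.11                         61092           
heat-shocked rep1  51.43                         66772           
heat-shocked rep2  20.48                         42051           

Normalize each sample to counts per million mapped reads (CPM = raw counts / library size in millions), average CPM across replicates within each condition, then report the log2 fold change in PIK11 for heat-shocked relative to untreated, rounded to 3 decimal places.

-0.186

CPM(untreated rep1) = 59115 / 46.22 = 1278.9918
CPM(untreated rep2) = 61092 / 24.11 = 2533.8864
CPM(heat-shocked rep1) = 66772 / 51.43 = 1298.3084
CPM(heat-shocked rep2) = 42051 / 20.48 = 2053.2715
mean CPM(untreated) = 1906.4391; mean CPM(heat-shocked) = 1675.7899
Fold change = 1675.7899 / 1906.4391 = 0.87902
log2(0.87902) = -0.1860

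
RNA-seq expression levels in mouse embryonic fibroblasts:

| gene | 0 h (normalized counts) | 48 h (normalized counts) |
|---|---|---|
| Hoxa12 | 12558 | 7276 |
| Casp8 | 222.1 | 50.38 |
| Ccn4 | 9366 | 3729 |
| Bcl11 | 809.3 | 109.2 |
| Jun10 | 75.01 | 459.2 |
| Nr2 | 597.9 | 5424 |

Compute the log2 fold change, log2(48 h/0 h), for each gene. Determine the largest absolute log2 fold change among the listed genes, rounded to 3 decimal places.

log2(7276/12558) = -0.787  (Hoxa12)
log2(50.38/222.1) = -2.140  (Casp8)
log2(3729/9366) = -1.329  (Ccn4)
log2(109.2/809.3) = -2.890  (Bcl11)
log2(459.2/75.01) = 2.614  (Jun10)
log2(5424/597.9) = 3.181  (Nr2)
The largest magnitude belongs to Nr2.

3.181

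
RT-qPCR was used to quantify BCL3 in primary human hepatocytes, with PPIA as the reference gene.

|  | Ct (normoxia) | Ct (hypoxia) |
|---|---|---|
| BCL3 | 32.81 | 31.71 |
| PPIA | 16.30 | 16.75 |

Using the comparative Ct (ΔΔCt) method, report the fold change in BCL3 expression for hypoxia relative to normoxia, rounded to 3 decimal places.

2.928

ΔCt(normoxia) = 32.810 − 16.300 = 16.510
ΔCt(hypoxia) = 31.710 − 16.750 = 14.960
ΔΔCt = 14.960 − 16.510 = -1.550
Fold change = 2^(−(-1.550)) = 2^1.550 = 2.9282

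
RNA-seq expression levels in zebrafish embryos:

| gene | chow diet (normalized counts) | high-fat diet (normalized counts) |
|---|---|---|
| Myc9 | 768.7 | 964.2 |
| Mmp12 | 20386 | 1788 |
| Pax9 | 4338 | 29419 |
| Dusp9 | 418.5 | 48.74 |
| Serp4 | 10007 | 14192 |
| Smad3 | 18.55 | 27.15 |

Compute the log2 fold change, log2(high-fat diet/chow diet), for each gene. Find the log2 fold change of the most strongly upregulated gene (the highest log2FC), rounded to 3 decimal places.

log2(964.2/768.7) = 0.327  (Myc9)
log2(1788/20386) = -3.511  (Mmp12)
log2(29419/4338) = 2.762  (Pax9)
log2(48.74/418.5) = -3.102  (Dusp9)
log2(14192/10007) = 0.504  (Serp4)
log2(27.15/18.55) = 0.550  (Smad3)
Pax9 is most strongly upregulated.

2.762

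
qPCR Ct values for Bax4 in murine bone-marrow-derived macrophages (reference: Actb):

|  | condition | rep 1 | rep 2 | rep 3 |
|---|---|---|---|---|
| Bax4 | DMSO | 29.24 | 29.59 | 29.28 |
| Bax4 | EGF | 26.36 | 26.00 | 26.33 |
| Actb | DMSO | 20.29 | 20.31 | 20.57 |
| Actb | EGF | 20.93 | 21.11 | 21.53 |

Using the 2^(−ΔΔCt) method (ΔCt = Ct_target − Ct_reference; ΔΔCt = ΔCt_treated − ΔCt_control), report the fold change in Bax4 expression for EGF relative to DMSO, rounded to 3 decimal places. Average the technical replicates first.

15.348

Mean Ct: Bax4 DMSO 29.370; Bax4 EGF 26.230; Actb DMSO 20.390; Actb EGF 21.190
ΔCt(DMSO) = 29.370 − 20.390 = 8.980
ΔCt(EGF) = 26.230 − 21.190 = 5.040
ΔΔCt = 5.040 − 8.980 = -3.940
Fold change = 2^(−(-3.940)) = 2^3.940 = 15.3482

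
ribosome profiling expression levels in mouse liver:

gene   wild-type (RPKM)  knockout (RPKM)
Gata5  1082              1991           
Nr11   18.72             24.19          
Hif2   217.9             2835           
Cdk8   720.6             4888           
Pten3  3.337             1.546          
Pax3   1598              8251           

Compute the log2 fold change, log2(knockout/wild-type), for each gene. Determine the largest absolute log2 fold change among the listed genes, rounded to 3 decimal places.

3.702

log2(1991/1082) = 0.880  (Gata5)
log2(24.19/18.72) = 0.370  (Nr11)
log2(2835/217.9) = 3.702  (Hif2)
log2(4888/720.6) = 2.762  (Cdk8)
log2(1.546/3.337) = -1.110  (Pten3)
log2(8251/1598) = 2.368  (Pax3)
The largest magnitude belongs to Hif2.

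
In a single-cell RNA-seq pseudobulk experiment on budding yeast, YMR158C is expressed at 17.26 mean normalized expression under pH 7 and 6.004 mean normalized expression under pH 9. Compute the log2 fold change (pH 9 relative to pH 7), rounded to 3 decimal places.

Fold change = 6.004 / 17.26 = 0.3479
log2(0.3479) = -1.5234

-1.523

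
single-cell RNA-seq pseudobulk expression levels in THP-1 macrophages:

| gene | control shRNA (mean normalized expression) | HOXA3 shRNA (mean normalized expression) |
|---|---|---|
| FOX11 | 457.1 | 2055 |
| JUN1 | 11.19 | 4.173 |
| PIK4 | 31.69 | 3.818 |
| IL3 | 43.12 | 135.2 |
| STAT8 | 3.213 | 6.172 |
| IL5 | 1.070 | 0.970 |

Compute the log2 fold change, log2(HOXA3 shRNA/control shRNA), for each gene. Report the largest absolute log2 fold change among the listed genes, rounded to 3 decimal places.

log2(2055/457.1) = 2.169  (FOX11)
log2(4.173/11.19) = -1.423  (JUN1)
log2(3.818/31.69) = -3.053  (PIK4)
log2(135.2/43.12) = 1.649  (IL3)
log2(6.172/3.213) = 0.942  (STAT8)
log2(0.970/1.070) = -0.142  (IL5)
The largest magnitude belongs to PIK4.

3.053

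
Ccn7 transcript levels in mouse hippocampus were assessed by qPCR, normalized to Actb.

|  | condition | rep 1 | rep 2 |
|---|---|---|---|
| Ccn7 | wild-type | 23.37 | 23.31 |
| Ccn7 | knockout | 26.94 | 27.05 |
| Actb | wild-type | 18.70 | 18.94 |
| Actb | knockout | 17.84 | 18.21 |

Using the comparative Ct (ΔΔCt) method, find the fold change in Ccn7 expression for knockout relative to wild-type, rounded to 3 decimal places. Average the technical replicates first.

Mean Ct: Ccn7 wild-type 23.340; Ccn7 knockout 26.995; Actb wild-type 18.820; Actb knockout 18.025
ΔCt(wild-type) = 23.340 − 18.820 = 4.520
ΔCt(knockout) = 26.995 − 18.025 = 8.970
ΔΔCt = 8.970 − 4.520 = 4.450
Fold change = 2^(−4.450) = 0.0458

0.046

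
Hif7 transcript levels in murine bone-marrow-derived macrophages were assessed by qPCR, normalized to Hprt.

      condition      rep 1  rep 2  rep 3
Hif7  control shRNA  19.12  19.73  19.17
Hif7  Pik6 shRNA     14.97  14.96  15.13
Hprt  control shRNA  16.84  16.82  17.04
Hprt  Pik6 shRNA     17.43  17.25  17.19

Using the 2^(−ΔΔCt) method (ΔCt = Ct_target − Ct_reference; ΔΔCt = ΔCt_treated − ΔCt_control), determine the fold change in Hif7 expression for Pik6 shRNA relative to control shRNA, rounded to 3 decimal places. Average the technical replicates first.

26.173

Mean Ct: Hif7 control shRNA 19.340; Hif7 Pik6 shRNA 15.020; Hprt control shRNA 16.900; Hprt Pik6 shRNA 17.290
ΔCt(control shRNA) = 19.340 − 16.900 = 2.440
ΔCt(Pik6 shRNA) = 15.020 − 17.290 = -2.270
ΔΔCt = -2.270 − 2.440 = -4.710
Fold change = 2^(−(-4.710)) = 2^4.710 = 26.1729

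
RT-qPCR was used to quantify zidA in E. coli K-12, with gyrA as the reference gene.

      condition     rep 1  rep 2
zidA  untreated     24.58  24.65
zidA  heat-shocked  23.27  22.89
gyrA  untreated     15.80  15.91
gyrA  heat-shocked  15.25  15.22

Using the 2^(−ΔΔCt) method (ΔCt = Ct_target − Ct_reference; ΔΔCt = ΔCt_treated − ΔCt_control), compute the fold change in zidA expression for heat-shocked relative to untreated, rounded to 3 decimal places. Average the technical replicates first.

Mean Ct: zidA untreated 24.615; zidA heat-shocked 23.080; gyrA untreated 15.855; gyrA heat-shocked 15.235
ΔCt(untreated) = 24.615 − 15.855 = 8.760
ΔCt(heat-shocked) = 23.080 − 15.235 = 7.845
ΔΔCt = 7.845 − 8.760 = -0.915
Fold change = 2^(−(-0.915)) = 2^0.915 = 1.8856

1.886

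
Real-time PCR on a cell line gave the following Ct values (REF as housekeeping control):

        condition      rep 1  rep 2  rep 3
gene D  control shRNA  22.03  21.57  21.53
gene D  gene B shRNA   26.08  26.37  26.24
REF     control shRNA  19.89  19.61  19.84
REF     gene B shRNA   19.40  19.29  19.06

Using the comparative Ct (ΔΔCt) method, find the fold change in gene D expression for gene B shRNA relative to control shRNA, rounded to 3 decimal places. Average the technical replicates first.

0.030

Mean Ct: gene D control shRNA 21.710; gene D gene B shRNA 26.230; REF control shRNA 19.780; REF gene B shRNA 19.250
ΔCt(control shRNA) = 21.710 − 19.780 = 1.930
ΔCt(gene B shRNA) = 26.230 − 19.250 = 6.980
ΔΔCt = 6.980 − 1.930 = 5.050
Fold change = 2^(−5.050) = 0.0302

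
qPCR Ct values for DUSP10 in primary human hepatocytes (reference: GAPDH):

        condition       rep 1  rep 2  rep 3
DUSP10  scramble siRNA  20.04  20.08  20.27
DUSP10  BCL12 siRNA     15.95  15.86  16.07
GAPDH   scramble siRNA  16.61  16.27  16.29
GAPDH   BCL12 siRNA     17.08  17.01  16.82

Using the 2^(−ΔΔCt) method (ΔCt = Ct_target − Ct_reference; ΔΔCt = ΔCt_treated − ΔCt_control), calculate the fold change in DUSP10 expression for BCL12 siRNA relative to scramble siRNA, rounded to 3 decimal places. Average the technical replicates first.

26.909

Mean Ct: DUSP10 scramble siRNA 20.130; DUSP10 BCL12 siRNA 15.960; GAPDH scramble siRNA 16.390; GAPDH BCL12 siRNA 16.970
ΔCt(scramble siRNA) = 20.130 − 16.390 = 3.740
ΔCt(BCL12 siRNA) = 15.960 − 16.970 = -1.010
ΔΔCt = -1.010 − 3.740 = -4.750
Fold change = 2^(−(-4.750)) = 2^4.750 = 26.9087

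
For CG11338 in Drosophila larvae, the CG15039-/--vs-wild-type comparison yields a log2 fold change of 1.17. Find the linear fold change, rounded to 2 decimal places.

2.25

Fold change = 2^(1.17) = 2.250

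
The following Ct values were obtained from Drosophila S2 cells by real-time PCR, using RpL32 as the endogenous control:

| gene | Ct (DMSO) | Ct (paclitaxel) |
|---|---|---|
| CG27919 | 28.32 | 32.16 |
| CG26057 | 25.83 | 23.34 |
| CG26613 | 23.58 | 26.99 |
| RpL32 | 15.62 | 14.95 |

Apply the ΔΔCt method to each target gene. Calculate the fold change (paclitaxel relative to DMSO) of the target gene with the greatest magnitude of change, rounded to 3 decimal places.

0.044

CG27919: ΔΔCt = (32.16−14.95) − (28.32−15.62) = 17.21 − 12.70 = 4.51; fold change = 2^-4.51 = 0.044
CG26057: ΔΔCt = (23.34−14.95) − (25.83−15.62) = 8.39 − 10.21 = -1.82; fold change = 2^1.82 = 3.531
CG26613: ΔΔCt = (26.99−14.95) − (23.58−15.62) = 12.04 − 7.96 = 4.08; fold change = 2^-4.08 = 0.059
CG27919 has the largest |ΔΔCt| = 4.51.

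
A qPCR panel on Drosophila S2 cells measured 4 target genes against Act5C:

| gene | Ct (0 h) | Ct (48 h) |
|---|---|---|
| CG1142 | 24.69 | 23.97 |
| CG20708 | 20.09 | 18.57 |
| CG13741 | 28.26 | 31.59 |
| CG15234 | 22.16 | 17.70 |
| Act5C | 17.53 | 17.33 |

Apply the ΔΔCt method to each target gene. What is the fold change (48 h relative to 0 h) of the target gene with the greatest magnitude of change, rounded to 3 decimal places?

CG1142: ΔΔCt = (23.97−17.33) − (24.69−17.53) = 6.64 − 7.16 = -0.52; fold change = 2^0.52 = 1.434
CG20708: ΔΔCt = (18.57−17.33) − (20.09−17.53) = 1.24 − 2.56 = -1.32; fold change = 2^1.32 = 2.497
CG13741: ΔΔCt = (31.59−17.33) − (28.26−17.53) = 14.26 − 10.73 = 3.53; fold change = 2^-3.53 = 0.087
CG15234: ΔΔCt = (17.70−17.33) − (22.16−17.53) = 0.37 − 4.63 = -4.26; fold change = 2^4.26 = 19.160
CG15234 has the largest |ΔΔCt| = 4.26.

19.160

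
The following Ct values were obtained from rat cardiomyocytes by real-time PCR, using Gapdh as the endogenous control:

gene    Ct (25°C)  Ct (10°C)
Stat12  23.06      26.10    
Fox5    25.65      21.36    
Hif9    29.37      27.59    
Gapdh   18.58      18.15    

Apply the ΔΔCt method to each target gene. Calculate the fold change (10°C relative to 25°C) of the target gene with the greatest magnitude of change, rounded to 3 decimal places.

14.520

Stat12: ΔΔCt = (26.10−18.15) − (23.06−18.58) = 7.95 − 4.48 = 3.47; fold change = 2^-3.47 = 0.090
Fox5: ΔΔCt = (21.36−18.15) − (25.65−18.58) = 3.21 − 7.07 = -3.86; fold change = 2^3.86 = 14.520
Hif9: ΔΔCt = (27.59−18.15) − (29.37−18.58) = 9.44 − 10.79 = -1.35; fold change = 2^1.35 = 2.549
Fox5 has the largest |ΔΔCt| = 3.86.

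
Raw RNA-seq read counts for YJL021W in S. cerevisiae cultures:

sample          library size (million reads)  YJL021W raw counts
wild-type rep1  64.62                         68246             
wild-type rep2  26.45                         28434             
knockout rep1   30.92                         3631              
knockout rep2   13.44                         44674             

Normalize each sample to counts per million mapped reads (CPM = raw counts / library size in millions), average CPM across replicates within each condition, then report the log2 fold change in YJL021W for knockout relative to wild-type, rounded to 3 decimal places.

0.691

CPM(wild-type rep1) = 68246 / 64.62 = 1056.1127
CPM(wild-type rep2) = 28434 / 26.45 = 1075.0095
CPM(knockout rep1) = 3631 / 30.92 = 117.4321
CPM(knockout rep2) = 44674 / 13.44 = 3323.9583
mean CPM(wild-type) = 1065.5611; mean CPM(knockout) = 1720.6952
Fold change = 1720.6952 / 1065.5611 = 1.61483
log2(1.61483) = 0.6914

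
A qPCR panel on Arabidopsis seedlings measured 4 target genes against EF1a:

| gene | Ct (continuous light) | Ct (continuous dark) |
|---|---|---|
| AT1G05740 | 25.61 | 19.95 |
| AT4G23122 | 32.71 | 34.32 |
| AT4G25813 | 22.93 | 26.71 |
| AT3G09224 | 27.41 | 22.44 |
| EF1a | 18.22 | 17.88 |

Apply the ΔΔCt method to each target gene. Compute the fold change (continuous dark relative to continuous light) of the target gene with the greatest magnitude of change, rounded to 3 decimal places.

39.947

AT1G05740: ΔΔCt = (19.95−17.88) − (25.61−18.22) = 2.07 − 7.39 = -5.32; fold change = 2^5.32 = 39.947
AT4G23122: ΔΔCt = (34.32−17.88) − (32.71−18.22) = 16.44 − 14.49 = 1.95; fold change = 2^-1.95 = 0.259
AT4G25813: ΔΔCt = (26.71−17.88) − (22.93−18.22) = 8.83 − 4.71 = 4.12; fold change = 2^-4.12 = 0.058
AT3G09224: ΔΔCt = (22.44−17.88) − (27.41−18.22) = 4.56 − 9.19 = -4.63; fold change = 2^4.63 = 24.761
AT1G05740 has the largest |ΔΔCt| = 5.32.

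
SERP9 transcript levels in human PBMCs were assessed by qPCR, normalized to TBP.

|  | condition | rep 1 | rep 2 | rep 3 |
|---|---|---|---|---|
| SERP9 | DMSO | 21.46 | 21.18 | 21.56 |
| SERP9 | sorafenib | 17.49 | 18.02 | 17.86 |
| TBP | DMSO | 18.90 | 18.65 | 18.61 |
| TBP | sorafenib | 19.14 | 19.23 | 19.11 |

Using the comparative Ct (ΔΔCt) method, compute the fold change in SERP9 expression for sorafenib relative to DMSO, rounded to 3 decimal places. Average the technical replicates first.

16.564

Mean Ct: SERP9 DMSO 21.400; SERP9 sorafenib 17.790; TBP DMSO 18.720; TBP sorafenib 19.160
ΔCt(DMSO) = 21.400 − 18.720 = 2.680
ΔCt(sorafenib) = 17.790 − 19.160 = -1.370
ΔΔCt = -1.370 − 2.680 = -4.050
Fold change = 2^(−(-4.050)) = 2^4.050 = 16.5642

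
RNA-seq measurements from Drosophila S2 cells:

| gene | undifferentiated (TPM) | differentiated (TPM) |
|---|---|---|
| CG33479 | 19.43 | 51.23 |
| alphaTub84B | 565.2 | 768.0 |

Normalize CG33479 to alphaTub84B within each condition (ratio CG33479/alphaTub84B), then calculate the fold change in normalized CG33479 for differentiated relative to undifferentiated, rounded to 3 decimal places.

CG33479/alphaTub84B (undifferentiated) = 19.43 / 565.2 = 0.034377
CG33479/alphaTub84B (differentiated) = 51.23 / 768.0 = 0.066706
Fold change = 0.066706 / 0.034377 = 1.9404

1.940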